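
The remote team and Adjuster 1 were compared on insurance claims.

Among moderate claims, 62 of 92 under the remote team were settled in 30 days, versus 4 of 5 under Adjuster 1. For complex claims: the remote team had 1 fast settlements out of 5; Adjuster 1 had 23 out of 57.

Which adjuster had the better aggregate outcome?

Moderate: the remote team 62/92 = 67.4%, Adjuster 1 4/5 = 80.0% → Adjuster 1
Complex: the remote team 1/5 = 20.0%, Adjuster 1 23/57 = 40.4% → Adjuster 1
Overall: the remote team 63/97 = 64.9%, Adjuster 1 27/62 = 43.5% → the remote team
(Adjuster 1 wins every claim group but the remote team wins overall — Adjuster 1's claims skew toward the low-rate complex group.)

the remote team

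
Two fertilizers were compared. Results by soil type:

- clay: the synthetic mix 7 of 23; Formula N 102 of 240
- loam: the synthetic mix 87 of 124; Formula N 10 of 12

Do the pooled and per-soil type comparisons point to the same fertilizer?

Clay: the synthetic mix 7/23 = 30.4%, Formula N 102/240 = 42.5% → Formula N
Loam: the synthetic mix 87/124 = 70.2%, Formula N 10/12 = 83.3% → Formula N
Overall: the synthetic mix 94/147 = 63.9%, Formula N 112/252 = 44.4% → the synthetic mix
Formula N wins each soil group but the synthetic mix wins overall — the comparison reverses. Formula N's plots skew toward clay, which has a lower base rate.

No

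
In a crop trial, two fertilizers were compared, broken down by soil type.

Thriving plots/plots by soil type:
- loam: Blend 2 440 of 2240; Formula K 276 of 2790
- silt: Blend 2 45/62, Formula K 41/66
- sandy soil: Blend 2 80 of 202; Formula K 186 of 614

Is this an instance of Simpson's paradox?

Loam: Blend 2 440/2240 = 19.6%, Formula K 276/2790 = 9.9% → Blend 2
Silt: Blend 2 45/62 = 72.6%, Formula K 41/66 = 62.1% → Blend 2
Sandy soil: Blend 2 80/202 = 39.6%, Formula K 186/614 = 30.3% → Blend 2
Overall: Blend 2 565/2504 = 22.6%, Formula K 503/3470 = 14.5% → Blend 2
Blend 2 wins overall and in every soil group — no reversal.

No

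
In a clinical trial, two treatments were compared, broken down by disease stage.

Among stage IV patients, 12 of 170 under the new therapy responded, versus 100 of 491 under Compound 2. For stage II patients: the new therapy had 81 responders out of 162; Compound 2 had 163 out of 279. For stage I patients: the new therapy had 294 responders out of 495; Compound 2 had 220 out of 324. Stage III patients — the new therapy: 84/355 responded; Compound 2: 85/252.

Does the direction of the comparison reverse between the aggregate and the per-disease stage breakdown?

Stage IV: the new therapy 12/170 = 7.1%, Compound 2 100/491 = 20.4% → Compound 2
Stage II: the new therapy 81/162 = 50.0%, Compound 2 163/279 = 58.4% → Compound 2
Stage I: the new therapy 294/495 = 59.4%, Compound 2 220/324 = 67.9% → Compound 2
Stage III: the new therapy 84/355 = 23.7%, Compound 2 85/252 = 33.7% → Compound 2
Overall: the new therapy 471/1182 = 39.8%, Compound 2 568/1346 = 42.2% → Compound 2
Compound 2 wins overall and in every disease group — no reversal.

No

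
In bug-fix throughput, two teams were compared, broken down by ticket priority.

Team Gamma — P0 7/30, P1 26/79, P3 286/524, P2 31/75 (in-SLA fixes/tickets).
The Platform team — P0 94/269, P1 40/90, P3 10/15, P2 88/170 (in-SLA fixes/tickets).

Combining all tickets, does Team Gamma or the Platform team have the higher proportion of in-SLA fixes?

P0: Team Gamma 7/30 = 23.3%, the Platform team 94/269 = 34.9% → the Platform team
P1: Team Gamma 26/79 = 32.9%, the Platform team 40/90 = 44.4% → the Platform team
P3: Team Gamma 286/524 = 54.6%, the Platform team 10/15 = 66.7% → the Platform team
P2: Team Gamma 31/75 = 41.3%, the Platform team 88/170 = 51.8% → the Platform team
Overall: Team Gamma 350/708 = 49.4%, the Platform team 232/544 = 42.6% → Team Gamma
(The Platform team wins every ticket group but Team Gamma wins overall — the Platform team's tickets skew toward the low-rate P0 group.)

Team Gamma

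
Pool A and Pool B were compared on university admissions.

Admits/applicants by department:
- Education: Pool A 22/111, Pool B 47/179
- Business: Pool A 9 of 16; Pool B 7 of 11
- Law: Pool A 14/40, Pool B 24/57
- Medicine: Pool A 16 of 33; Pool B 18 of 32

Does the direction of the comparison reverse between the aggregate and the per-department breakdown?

Education: Pool A 22/111 = 19.8%, Pool B 47/179 = 26.3% → Pool B
Business: Pool A 9/16 = 56.2%, Pool B 7/11 = 63.6% → Pool B
Law: Pool A 14/40 = 35.0%, Pool B 24/57 = 42.1% → Pool B
Medicine: Pool A 16/33 = 48.5%, Pool B 18/32 = 56.2% → Pool B
Overall: Pool A 61/200 = 30.5%, Pool B 96/279 = 34.4% → Pool B
Pool B wins overall and in every department group — no reversal.

No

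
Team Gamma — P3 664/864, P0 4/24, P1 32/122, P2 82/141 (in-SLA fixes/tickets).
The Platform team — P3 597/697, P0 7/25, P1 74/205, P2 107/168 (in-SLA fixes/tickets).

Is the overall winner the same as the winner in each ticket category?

P3: Team Gamma 664/864 = 76.9%, the Platform team 597/697 = 85.7% → the Platform team
P0: Team Gamma 4/24 = 16.7%, the Platform team 7/25 = 28.0% → the Platform team
P1: Team Gamma 32/122 = 26.2%, the Platform team 74/205 = 36.1% → the Platform team
P2: Team Gamma 82/141 = 58.2%, the Platform team 107/168 = 63.7% → the Platform team
Overall: Team Gamma 782/1151 = 67.9%, the Platform team 785/1095 = 71.7% → the Platform team
The Platform team wins overall and in every ticket group — no reversal.

Yes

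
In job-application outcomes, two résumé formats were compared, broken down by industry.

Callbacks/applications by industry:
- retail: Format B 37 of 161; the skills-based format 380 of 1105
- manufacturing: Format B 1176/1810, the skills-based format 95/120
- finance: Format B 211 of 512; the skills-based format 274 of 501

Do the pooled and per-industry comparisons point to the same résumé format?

No

Retail: Format B 37/161 = 23.0%, the skills-based format 380/1105 = 34.4% → the skills-based format
Manufacturing: Format B 1176/1810 = 65.0%, the skills-based format 95/120 = 79.2% → the skills-based format
Finance: Format B 211/512 = 41.2%, the skills-based format 274/501 = 54.7% → the skills-based format
Overall: Format B 1424/2483 = 57.3%, the skills-based format 749/1726 = 43.4% → Format B
The skills-based format wins each industry group but Format B wins overall — the comparison reverses. The skills-based format's applications skew toward retail, which has a lower base rate.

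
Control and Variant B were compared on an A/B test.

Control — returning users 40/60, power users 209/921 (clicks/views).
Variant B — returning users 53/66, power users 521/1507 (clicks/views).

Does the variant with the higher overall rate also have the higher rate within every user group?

Yes

Returning users: Control 40/60 = 66.7%, Variant B 53/66 = 80.3% → Variant B
Power users: Control 209/921 = 22.7%, Variant B 521/1507 = 34.6% → Variant B
Overall: Control 249/981 = 25.4%, Variant B 574/1573 = 36.5% → Variant B
Variant B wins overall and in every user group — no reversal.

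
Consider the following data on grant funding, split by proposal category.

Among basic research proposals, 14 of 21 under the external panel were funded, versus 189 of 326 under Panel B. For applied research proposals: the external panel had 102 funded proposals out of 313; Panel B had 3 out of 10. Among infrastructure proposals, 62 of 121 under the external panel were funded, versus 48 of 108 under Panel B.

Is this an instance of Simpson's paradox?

Basic research: the external panel 14/21 = 66.7%, Panel B 189/326 = 58.0% → the external panel
Applied research: the external panel 102/313 = 32.6%, Panel B 3/10 = 30.0% → the external panel
Infrastructure: the external panel 62/121 = 51.2%, Panel B 48/108 = 44.4% → the external panel
Overall: the external panel 178/455 = 39.1%, Panel B 240/444 = 54.1% → Panel B
The external panel wins each proposal group but Panel B wins overall — the comparison reverses. The external panel's proposals skew toward applied research, which has a lower base rate.

Yes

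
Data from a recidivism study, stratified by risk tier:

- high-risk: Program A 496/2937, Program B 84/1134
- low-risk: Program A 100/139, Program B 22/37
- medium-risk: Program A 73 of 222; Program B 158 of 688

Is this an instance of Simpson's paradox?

No

High-risk: Program A 496/2937 = 16.9%, Program B 84/1134 = 7.4% → Program A
Low-risk: Program A 100/139 = 71.9%, Program B 22/37 = 59.5% → Program A
Medium-risk: Program A 73/222 = 32.9%, Program B 158/688 = 23.0% → Program A
Overall: Program A 669/3298 = 20.3%, Program B 264/1859 = 14.2% → Program A
Program A wins overall and in every risk group — no reversal.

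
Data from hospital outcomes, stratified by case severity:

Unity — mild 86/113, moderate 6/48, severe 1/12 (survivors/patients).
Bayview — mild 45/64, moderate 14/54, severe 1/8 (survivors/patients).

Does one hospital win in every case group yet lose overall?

Mild: Unity 86/113 = 76.1%, Bayview 45/64 = 70.3% → Unity
Moderate: Unity 6/48 = 12.5%, Bayview 14/54 = 25.9% → Bayview
Severe: Unity 1/12 = 8.3%, Bayview 1/8 = 12.5% → Bayview
Overall: Unity 93/173 = 53.8%, Bayview 60/126 = 47.6% → Unity
Neither sweeps: Unity wins 1 of 3 groups, Bayview wins 2. Unity wins overall but not every group — no Simpson reversal.

No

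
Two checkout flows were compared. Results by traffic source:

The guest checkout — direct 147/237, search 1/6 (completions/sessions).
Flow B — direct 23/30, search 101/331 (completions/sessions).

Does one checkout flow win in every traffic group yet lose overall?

Direct: the guest checkout 147/237 = 62.0%, Flow B 23/30 = 76.7% → Flow B
Search: the guest checkout 1/6 = 16.7%, Flow B 101/331 = 30.5% → Flow B
Overall: the guest checkout 148/243 = 60.9%, Flow B 124/361 = 34.3% → the guest checkout
Flow B wins each traffic group but the guest checkout wins overall — the comparison reverses. Flow B's sessions skew toward search, which has a lower base rate.

Yes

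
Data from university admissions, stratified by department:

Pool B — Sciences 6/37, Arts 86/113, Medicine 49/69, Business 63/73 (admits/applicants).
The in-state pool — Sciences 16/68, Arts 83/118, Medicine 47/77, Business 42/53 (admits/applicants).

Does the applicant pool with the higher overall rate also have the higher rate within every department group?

No

Sciences: Pool B 6/37 = 16.2%, the in-state pool 16/68 = 23.5% → the in-state pool
Arts: Pool B 86/113 = 76.1%, the in-state pool 83/118 = 70.3% → Pool B
Medicine: Pool B 49/69 = 71.0%, the in-state pool 47/77 = 61.0% → Pool B
Business: Pool B 63/73 = 86.3%, the in-state pool 42/53 = 79.2% → Pool B
Overall: Pool B 204/292 = 69.9%, the in-state pool 188/316 = 59.5% → Pool B
Neither sweeps: Pool B wins 3 of 4 groups, the in-state pool wins 1. Pool B wins overall but not every group — no Simpson reversal.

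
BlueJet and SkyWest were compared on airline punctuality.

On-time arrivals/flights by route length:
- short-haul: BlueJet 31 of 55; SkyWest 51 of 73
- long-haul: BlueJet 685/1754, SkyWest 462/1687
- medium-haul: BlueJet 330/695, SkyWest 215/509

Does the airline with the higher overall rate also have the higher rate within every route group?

No

Short-haul: BlueJet 31/55 = 56.4%, SkyWest 51/73 = 69.9% → SkyWest
Long-haul: BlueJet 685/1754 = 39.1%, SkyWest 462/1687 = 27.4% → BlueJet
Medium-haul: BlueJet 330/695 = 47.5%, SkyWest 215/509 = 42.2% → BlueJet
Overall: BlueJet 1046/2504 = 41.8%, SkyWest 728/2269 = 32.1% → BlueJet
Neither sweeps: BlueJet wins 2 of 3 groups, SkyWest wins 1. BlueJet wins overall but not every group — no Simpson reversal.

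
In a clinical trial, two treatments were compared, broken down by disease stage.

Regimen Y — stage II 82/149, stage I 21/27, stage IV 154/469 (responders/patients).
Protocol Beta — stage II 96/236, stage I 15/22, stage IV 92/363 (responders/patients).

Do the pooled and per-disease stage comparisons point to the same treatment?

Stage II: Regimen Y 82/149 = 55.0%, Protocol Beta 96/236 = 40.7% → Regimen Y
Stage I: Regimen Y 21/27 = 77.8%, Protocol Beta 15/22 = 68.2% → Regimen Y
Stage IV: Regimen Y 154/469 = 32.8%, Protocol Beta 92/363 = 25.3% → Regimen Y
Overall: Regimen Y 257/645 = 39.8%, Protocol Beta 203/621 = 32.7% → Regimen Y
Regimen Y wins overall and in every disease group — no reversal.

Yes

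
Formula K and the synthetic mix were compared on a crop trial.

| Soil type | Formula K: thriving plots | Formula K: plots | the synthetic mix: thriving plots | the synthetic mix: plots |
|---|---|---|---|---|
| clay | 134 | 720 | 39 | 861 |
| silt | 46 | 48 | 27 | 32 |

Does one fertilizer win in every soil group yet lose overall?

Clay: Formula K 134/720 = 18.6%, the synthetic mix 39/861 = 4.5% → Formula K
Silt: Formula K 46/48 = 95.8%, the synthetic mix 27/32 = 84.4% → Formula K
Overall: Formula K 180/768 = 23.4%, the synthetic mix 66/893 = 7.4% → Formula K
Formula K wins overall and in every soil group — no reversal.

No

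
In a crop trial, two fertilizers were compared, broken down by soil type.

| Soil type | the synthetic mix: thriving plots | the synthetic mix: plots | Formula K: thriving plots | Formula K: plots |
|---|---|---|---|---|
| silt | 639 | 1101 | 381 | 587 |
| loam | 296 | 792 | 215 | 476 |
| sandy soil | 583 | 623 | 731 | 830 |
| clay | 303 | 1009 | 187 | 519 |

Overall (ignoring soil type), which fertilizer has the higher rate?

Formula K

Silt: the synthetic mix 639/1101 = 58.0%, Formula K 381/587 = 64.9% → Formula K
Loam: the synthetic mix 296/792 = 37.4%, Formula K 215/476 = 45.2% → Formula K
Sandy soil: the synthetic mix 583/623 = 93.6%, Formula K 731/830 = 88.1% → the synthetic mix
Clay: the synthetic mix 303/1009 = 30.0%, Formula K 187/519 = 36.0% → Formula K
Overall: the synthetic mix 1821/3525 = 51.7%, Formula K 1514/2412 = 62.8% → Formula K
(Neither sweeps every soil group, but Formula K has the higher pooled rate.)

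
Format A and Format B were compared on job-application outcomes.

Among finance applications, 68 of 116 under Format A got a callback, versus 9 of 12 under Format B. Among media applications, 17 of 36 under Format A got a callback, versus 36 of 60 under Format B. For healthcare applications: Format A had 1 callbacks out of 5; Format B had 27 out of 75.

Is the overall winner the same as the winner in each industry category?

No

Finance: Format A 68/116 = 58.6%, Format B 9/12 = 75.0% → Format B
Media: Format A 17/36 = 47.2%, Format B 36/60 = 60.0% → Format B
Healthcare: Format A 1/5 = 20.0%, Format B 27/75 = 36.0% → Format B
Overall: Format A 86/157 = 54.8%, Format B 72/147 = 49.0% → Format A
Format B wins each industry group but Format A wins overall — the comparison reverses. Format B's applications skew toward healthcare, which has a lower base rate.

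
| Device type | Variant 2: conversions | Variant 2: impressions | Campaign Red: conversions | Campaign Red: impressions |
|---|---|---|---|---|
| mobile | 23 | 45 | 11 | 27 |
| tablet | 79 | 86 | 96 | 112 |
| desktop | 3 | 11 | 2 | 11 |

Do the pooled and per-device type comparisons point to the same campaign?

Mobile: Variant 2 23/45 = 51.1%, Campaign Red 11/27 = 40.7% → Variant 2
Tablet: Variant 2 79/86 = 91.9%, Campaign Red 96/112 = 85.7% → Variant 2
Desktop: Variant 2 3/11 = 27.3%, Campaign Red 2/11 = 18.2% → Variant 2
Overall: Variant 2 105/142 = 73.9%, Campaign Red 109/150 = 72.7% → Variant 2
Variant 2 wins overall and in every device group — no reversal.

Yes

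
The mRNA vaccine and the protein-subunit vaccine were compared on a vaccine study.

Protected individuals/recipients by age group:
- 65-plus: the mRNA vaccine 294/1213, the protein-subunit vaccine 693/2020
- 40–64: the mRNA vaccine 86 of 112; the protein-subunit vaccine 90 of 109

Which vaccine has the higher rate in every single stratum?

the protein-subunit vaccine

65-plus: the mRNA vaccine 294/1213 = 24.2%, the protein-subunit vaccine 693/2020 = 34.3% → the protein-subunit vaccine
40–64: the mRNA vaccine 86/112 = 76.8%, the protein-subunit vaccine 90/109 = 82.6% → the protein-subunit vaccine
The protein-subunit vaccine has the higher rate in both groups.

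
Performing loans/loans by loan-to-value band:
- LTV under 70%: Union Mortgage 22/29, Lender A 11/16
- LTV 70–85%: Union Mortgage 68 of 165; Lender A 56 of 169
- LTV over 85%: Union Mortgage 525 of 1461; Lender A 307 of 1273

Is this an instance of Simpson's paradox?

No

LTV under 70%: Union Mortgage 22/29 = 75.9%, Lender A 11/16 = 68.8% → Union Mortgage
LTV 70–85%: Union Mortgage 68/165 = 41.2%, Lender A 56/169 = 33.1% → Union Mortgage
LTV over 85%: Union Mortgage 525/1461 = 35.9%, Lender A 307/1273 = 24.1% → Union Mortgage
Overall: Union Mortgage 615/1655 = 37.2%, Lender A 374/1458 = 25.7% → Union Mortgage
Union Mortgage wins overall and in every loan-to-value group — no reversal.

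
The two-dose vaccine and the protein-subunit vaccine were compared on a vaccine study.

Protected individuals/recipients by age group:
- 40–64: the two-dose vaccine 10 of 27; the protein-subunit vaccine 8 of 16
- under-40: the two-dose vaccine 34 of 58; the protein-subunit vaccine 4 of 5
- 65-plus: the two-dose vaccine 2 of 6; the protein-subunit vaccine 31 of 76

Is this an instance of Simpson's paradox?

Yes

40–64: the two-dose vaccine 10/27 = 37.0%, the protein-subunit vaccine 8/16 = 50.0% → the protein-subunit vaccine
Under-40: the two-dose vaccine 34/58 = 58.6%, the protein-subunit vaccine 4/5 = 80.0% → the protein-subunit vaccine
65-plus: the two-dose vaccine 2/6 = 33.3%, the protein-subunit vaccine 31/76 = 40.8% → the protein-subunit vaccine
Overall: the two-dose vaccine 46/91 = 50.5%, the protein-subunit vaccine 43/97 = 44.3% → the two-dose vaccine
The protein-subunit vaccine wins each age group but the two-dose vaccine wins overall — the comparison reverses. The protein-subunit vaccine's recipients skew toward 65-plus, which has a lower base rate.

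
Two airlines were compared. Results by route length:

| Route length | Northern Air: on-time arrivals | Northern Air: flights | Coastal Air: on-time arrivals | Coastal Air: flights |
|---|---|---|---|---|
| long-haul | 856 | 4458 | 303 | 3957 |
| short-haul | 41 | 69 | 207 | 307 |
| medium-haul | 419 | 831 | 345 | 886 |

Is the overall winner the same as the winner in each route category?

No

Long-haul: Northern Air 856/4458 = 19.2%, Coastal Air 303/3957 = 7.7% → Northern Air
Short-haul: Northern Air 41/69 = 59.4%, Coastal Air 207/307 = 67.4% → Coastal Air
Medium-haul: Northern Air 419/831 = 50.4%, Coastal Air 345/886 = 38.9% → Northern Air
Overall: Northern Air 1316/5358 = 24.6%, Coastal Air 855/5150 = 16.6% → Northern Air
Neither sweeps: Northern Air wins 2 of 3 groups, Coastal Air wins 1. Northern Air wins overall but not every group — no Simpson reversal.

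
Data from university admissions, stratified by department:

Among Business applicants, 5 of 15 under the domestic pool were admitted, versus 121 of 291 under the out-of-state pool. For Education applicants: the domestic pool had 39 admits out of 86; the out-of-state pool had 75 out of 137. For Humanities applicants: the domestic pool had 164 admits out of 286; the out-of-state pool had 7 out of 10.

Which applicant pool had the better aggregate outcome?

Business: the domestic pool 5/15 = 33.3%, the out-of-state pool 121/291 = 41.6% → the out-of-state pool
Education: the domestic pool 39/86 = 45.3%, the out-of-state pool 75/137 = 54.7% → the out-of-state pool
Humanities: the domestic pool 164/286 = 57.3%, the out-of-state pool 7/10 = 70.0% → the out-of-state pool
Overall: the domestic pool 208/387 = 53.7%, the out-of-state pool 203/438 = 46.3% → the domestic pool
(The out-of-state pool wins every department group but the domestic pool wins overall — the out-of-state pool's applicants skew toward the low-rate Business group.)

the domestic pool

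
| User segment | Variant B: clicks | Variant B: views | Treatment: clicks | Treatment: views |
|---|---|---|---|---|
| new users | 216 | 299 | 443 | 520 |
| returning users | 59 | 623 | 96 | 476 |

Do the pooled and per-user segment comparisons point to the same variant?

Yes

New users: Variant B 216/299 = 72.2%, Treatment 443/520 = 85.2% → Treatment
Returning users: Variant B 59/623 = 9.5%, Treatment 96/476 = 20.2% → Treatment
Overall: Variant B 275/922 = 29.8%, Treatment 539/996 = 54.1% → Treatment
Treatment wins overall and in every user group — no reversal.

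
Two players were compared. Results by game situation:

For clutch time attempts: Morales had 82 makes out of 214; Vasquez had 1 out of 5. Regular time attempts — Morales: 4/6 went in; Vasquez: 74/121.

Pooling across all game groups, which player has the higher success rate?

Vasquez

Clutch time: Morales 82/214 = 38.3%, Vasquez 1/5 = 20.0% → Morales
Regular time: Morales 4/6 = 66.7%, Vasquez 74/121 = 61.2% → Morales
Overall: Morales 86/220 = 39.1%, Vasquez 75/126 = 59.5% → Vasquez
(Morales wins every game group but Vasquez wins overall — Morales's attempts skew toward the low-rate clutch time group.)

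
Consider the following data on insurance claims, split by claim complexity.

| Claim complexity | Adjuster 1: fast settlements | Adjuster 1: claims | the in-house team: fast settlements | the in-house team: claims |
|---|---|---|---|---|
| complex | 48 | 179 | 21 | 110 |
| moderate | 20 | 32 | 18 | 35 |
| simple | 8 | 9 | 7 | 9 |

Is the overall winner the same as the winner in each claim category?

Complex: Adjuster 1 48/179 = 26.8%, the in-house team 21/110 = 19.1% → Adjuster 1
Moderate: Adjuster 1 20/32 = 62.5%, the in-house team 18/35 = 51.4% → Adjuster 1
Simple: Adjuster 1 8/9 = 88.9%, the in-house team 7/9 = 77.8% → Adjuster 1
Overall: Adjuster 1 76/220 = 34.5%, the in-house team 46/154 = 29.9% → Adjuster 1
Adjuster 1 wins overall and in every claim group — no reversal.

Yes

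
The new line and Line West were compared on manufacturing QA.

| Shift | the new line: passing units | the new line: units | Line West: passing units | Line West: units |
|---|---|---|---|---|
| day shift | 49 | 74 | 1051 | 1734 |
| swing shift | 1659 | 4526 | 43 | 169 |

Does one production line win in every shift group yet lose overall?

Day shift: the new line 49/74 = 66.2%, Line West 1051/1734 = 60.6% → the new line
Swing shift: the new line 1659/4526 = 36.7%, Line West 43/169 = 25.4% → the new line
Overall: the new line 1708/4600 = 37.1%, Line West 1094/1903 = 57.5% → Line West
The new line wins each shift group but Line West wins overall — the comparison reverses. The new line's units skew toward swing shift, which has a lower base rate.

Yes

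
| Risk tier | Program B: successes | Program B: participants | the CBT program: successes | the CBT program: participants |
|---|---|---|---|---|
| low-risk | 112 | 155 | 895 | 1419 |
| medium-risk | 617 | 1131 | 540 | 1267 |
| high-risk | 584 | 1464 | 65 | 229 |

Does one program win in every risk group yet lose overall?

Low-risk: Program B 112/155 = 72.3%, the CBT program 895/1419 = 63.1% → Program B
Medium-risk: Program B 617/1131 = 54.6%, the CBT program 540/1267 = 42.6% → Program B
High-risk: Program B 584/1464 = 39.9%, the CBT program 65/229 = 28.4% → Program B
Overall: Program B 1313/2750 = 47.7%, the CBT program 1500/2915 = 51.5% → the CBT program
Program B wins each risk group but the CBT program wins overall — the comparison reverses. Program B's participants skew toward high-risk, which has a lower base rate.

Yes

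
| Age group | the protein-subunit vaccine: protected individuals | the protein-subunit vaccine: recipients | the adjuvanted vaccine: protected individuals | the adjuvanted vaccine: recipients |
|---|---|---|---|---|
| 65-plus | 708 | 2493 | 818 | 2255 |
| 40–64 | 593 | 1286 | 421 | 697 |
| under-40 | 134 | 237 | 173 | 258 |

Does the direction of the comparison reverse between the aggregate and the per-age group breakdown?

65-plus: the protein-subunit vaccine 708/2493 = 28.4%, the adjuvanted vaccine 818/2255 = 36.3% → the adjuvanted vaccine
40–64: the protein-subunit vaccine 593/1286 = 46.1%, the adjuvanted vaccine 421/697 = 60.4% → the adjuvanted vaccine
Under-40: the protein-subunit vaccine 134/237 = 56.5%, the adjuvanted vaccine 173/258 = 67.1% → the adjuvanted vaccine
Overall: the protein-subunit vaccine 1435/4016 = 35.7%, the adjuvanted vaccine 1412/3210 = 44.0% → the adjuvanted vaccine
The adjuvanted vaccine wins overall and in every age group — no reversal.

No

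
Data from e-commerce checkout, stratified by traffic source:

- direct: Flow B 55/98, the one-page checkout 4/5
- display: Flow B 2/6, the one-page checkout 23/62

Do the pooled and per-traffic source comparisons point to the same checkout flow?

No

Direct: Flow B 55/98 = 56.1%, the one-page checkout 4/5 = 80.0% → the one-page checkout
Display: Flow B 2/6 = 33.3%, the one-page checkout 23/62 = 37.1% → the one-page checkout
Overall: Flow B 57/104 = 54.8%, the one-page checkout 27/67 = 40.3% → Flow B
The one-page checkout wins each traffic group but Flow B wins overall — the comparison reverses. The one-page checkout's sessions skew toward display, which has a lower base rate.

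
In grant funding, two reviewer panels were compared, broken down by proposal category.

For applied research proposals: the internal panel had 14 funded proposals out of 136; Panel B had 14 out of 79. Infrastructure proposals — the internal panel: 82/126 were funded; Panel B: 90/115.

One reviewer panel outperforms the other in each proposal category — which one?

Panel B

Applied research: the internal panel 14/136 = 10.3%, Panel B 14/79 = 17.7% → Panel B
Infrastructure: the internal panel 82/126 = 65.1%, Panel B 90/115 = 78.3% → Panel B
Panel B has the higher rate in both groups.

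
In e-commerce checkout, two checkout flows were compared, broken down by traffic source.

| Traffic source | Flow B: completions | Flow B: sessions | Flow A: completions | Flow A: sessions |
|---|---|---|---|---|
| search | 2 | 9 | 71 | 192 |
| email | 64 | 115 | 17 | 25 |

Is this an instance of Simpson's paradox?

Yes

Search: Flow B 2/9 = 22.2%, Flow A 71/192 = 37.0% → Flow A
Email: Flow B 64/115 = 55.7%, Flow A 17/25 = 68.0% → Flow A
Overall: Flow B 66/124 = 53.2%, Flow A 88/217 = 40.6% → Flow B
Flow A wins each traffic group but Flow B wins overall — the comparison reverses. Flow A's sessions skew toward search, which has a lower base rate.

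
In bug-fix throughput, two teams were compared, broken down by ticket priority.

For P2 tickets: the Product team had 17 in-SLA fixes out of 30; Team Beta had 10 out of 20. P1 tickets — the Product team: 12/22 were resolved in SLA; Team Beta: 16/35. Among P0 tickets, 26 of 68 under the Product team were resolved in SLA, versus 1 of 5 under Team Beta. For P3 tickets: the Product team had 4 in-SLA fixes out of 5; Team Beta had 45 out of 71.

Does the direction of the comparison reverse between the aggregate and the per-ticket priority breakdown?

Yes

P2: the Product team 17/30 = 56.7%, Team Beta 10/20 = 50.0% → the Product team
P1: the Product team 12/22 = 54.5%, Team Beta 16/35 = 45.7% → the Product team
P0: the Product team 26/68 = 38.2%, Team Beta 1/5 = 20.0% → the Product team
P3: the Product team 4/5 = 80.0%, Team Beta 45/71 = 63.4% → the Product team
Overall: the Product team 59/125 = 47.2%, Team Beta 72/131 = 55.0% → Team Beta
The Product team wins each ticket group but Team Beta wins overall — the comparison reverses. The Product team's tickets skew toward P0, which has a lower base rate.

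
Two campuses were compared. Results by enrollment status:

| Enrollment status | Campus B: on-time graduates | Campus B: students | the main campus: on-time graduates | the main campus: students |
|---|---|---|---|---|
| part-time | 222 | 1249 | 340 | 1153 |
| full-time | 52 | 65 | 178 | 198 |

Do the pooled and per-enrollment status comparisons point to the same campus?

Part-time: Campus B 222/1249 = 17.8%, the main campus 340/1153 = 29.5% → the main campus
Full-time: Campus B 52/65 = 80.0%, the main campus 178/198 = 89.9% → the main campus
Overall: Campus B 274/1314 = 20.9%, the main campus 518/1351 = 38.3% → the main campus
The main campus wins overall and in every enrollment group — no reversal.

Yes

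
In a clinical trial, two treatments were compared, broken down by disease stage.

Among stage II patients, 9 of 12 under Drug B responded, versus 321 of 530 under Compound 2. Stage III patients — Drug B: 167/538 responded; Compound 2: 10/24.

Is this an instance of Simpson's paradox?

Stage II: Drug B 9/12 = 75.0%, Compound 2 321/530 = 60.6% → Drug B
Stage III: Drug B 167/538 = 31.0%, Compound 2 10/24 = 41.7% → Compound 2
Overall: Drug B 176/550 = 32.0%, Compound 2 331/554 = 59.7% → Compound 2
Neither sweeps: Drug B wins 1 of 2 groups, Compound 2 wins 1. Compound 2 wins overall but not every group — no Simpson reversal.

No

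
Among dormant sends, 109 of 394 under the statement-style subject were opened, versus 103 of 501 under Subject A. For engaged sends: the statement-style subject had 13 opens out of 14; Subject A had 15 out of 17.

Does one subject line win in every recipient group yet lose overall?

No

Dormant: the statement-style subject 109/394 = 27.7%, Subject A 103/501 = 20.6% → the statement-style subject
Engaged: the statement-style subject 13/14 = 92.9%, Subject A 15/17 = 88.2% → the statement-style subject
Overall: the statement-style subject 122/408 = 29.9%, Subject A 118/518 = 22.8% → the statement-style subject
The statement-style subject wins overall and in every recipient group — no reversal.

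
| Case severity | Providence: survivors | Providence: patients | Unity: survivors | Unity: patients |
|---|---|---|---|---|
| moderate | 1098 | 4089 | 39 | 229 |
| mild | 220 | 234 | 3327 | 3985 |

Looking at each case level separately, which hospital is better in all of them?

Moderate: Providence 1098/4089 = 26.9%, Unity 39/229 = 17.0% → Providence
Mild: Providence 220/234 = 94.0%, Unity 3327/3985 = 83.5% → Providence
Providence has the higher rate in both groups.

Providence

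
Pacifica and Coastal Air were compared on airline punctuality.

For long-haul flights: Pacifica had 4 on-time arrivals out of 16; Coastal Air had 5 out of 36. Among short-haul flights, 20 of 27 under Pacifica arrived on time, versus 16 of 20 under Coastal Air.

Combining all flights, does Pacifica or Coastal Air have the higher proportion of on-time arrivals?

Long-haul: Pacifica 4/16 = 25.0%, Coastal Air 5/36 = 13.9% → Pacifica
Short-haul: Pacifica 20/27 = 74.1%, Coastal Air 16/20 = 80.0% → Coastal Air
Overall: Pacifica 24/43 = 55.8%, Coastal Air 21/56 = 37.5% → Pacifica
(Neither sweeps every route group, but Pacifica has the higher pooled rate.)

Pacifica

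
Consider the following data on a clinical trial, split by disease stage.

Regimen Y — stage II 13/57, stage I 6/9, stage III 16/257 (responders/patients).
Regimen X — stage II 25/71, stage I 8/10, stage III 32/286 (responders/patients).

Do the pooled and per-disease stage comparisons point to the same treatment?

Stage II: Regimen Y 13/57 = 22.8%, Regimen X 25/71 = 35.2% → Regimen X
Stage I: Regimen Y 6/9 = 66.7%, Regimen X 8/10 = 80.0% → Regimen X
Stage III: Regimen Y 16/257 = 6.2%, Regimen X 32/286 = 11.2% → Regimen X
Overall: Regimen Y 35/323 = 10.8%, Regimen X 65/367 = 17.7% → Regimen X
Regimen X wins overall and in every disease group — no reversal.

Yes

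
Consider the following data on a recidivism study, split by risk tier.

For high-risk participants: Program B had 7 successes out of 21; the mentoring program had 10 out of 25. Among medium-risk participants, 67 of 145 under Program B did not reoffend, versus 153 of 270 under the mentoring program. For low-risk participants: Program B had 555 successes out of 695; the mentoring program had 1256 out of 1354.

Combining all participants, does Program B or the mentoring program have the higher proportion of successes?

High-risk: Program B 7/21 = 33.3%, the mentoring program 10/25 = 40.0% → the mentoring program
Medium-risk: Program B 67/145 = 46.2%, the mentoring program 153/270 = 56.7% → the mentoring program
Low-risk: Program B 555/695 = 79.9%, the mentoring program 1256/1354 = 92.8% → the mentoring program
Overall: Program B 629/861 = 73.1%, the mentoring program 1419/1649 = 86.1% → the mentoring program

the mentoring program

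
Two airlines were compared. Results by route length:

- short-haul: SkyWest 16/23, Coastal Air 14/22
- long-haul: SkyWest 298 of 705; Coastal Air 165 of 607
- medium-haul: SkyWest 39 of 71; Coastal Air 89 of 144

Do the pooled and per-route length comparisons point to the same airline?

Short-haul: SkyWest 16/23 = 69.6%, Coastal Air 14/22 = 63.6% → SkyWest
Long-haul: SkyWest 298/705 = 42.3%, Coastal Air 165/607 = 27.2% → SkyWest
Medium-haul: SkyWest 39/71 = 54.9%, Coastal Air 89/144 = 61.8% → Coastal Air
Overall: SkyWest 353/799 = 44.2%, Coastal Air 268/773 = 34.7% → SkyWest
Neither sweeps: SkyWest wins 2 of 3 groups, Coastal Air wins 1. SkyWest wins overall but not every group — no Simpson reversal.

No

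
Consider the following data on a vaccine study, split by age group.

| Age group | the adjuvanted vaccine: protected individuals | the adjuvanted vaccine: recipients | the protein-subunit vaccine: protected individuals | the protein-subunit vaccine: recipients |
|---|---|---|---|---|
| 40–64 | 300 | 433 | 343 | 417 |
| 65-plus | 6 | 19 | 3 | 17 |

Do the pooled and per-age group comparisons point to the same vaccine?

40–64: the adjuvanted vaccine 300/433 = 69.3%, the protein-subunit vaccine 343/417 = 82.3% → the protein-subunit vaccine
65-plus: the adjuvanted vaccine 6/19 = 31.6%, the protein-subunit vaccine 3/17 = 17.6% → the adjuvanted vaccine
Overall: the adjuvanted vaccine 306/452 = 67.7%, the protein-subunit vaccine 346/434 = 79.7% → the protein-subunit vaccine
Neither sweeps: the adjuvanted vaccine wins 1 of 2 groups, the protein-subunit vaccine wins 1. The protein-subunit vaccine wins overall but not every group — no Simpson reversal.

No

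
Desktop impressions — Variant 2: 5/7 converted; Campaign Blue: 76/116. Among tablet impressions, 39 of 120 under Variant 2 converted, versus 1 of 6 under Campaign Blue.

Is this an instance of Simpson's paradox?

Yes

Desktop: Variant 2 5/7 = 71.4%, Campaign Blue 76/116 = 65.5% → Variant 2
Tablet: Variant 2 39/120 = 32.5%, Campaign Blue 1/6 = 16.7% → Variant 2
Overall: Variant 2 44/127 = 34.6%, Campaign Blue 77/122 = 63.1% → Campaign Blue
Variant 2 wins each device group but Campaign Blue wins overall — the comparison reverses. Variant 2's impressions skew toward tablet, which has a lower base rate.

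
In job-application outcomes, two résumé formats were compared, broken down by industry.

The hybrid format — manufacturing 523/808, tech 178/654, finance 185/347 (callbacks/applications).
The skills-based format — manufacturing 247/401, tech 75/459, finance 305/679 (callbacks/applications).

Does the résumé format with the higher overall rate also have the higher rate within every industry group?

Manufacturing: the hybrid format 523/808 = 64.7%, the skills-based format 247/401 = 61.6% → the hybrid format
Tech: the hybrid format 178/654 = 27.2%, the skills-based format 75/459 = 16.3% → the hybrid format
Finance: the hybrid format 185/347 = 53.3%, the skills-based format 305/679 = 44.9% → the hybrid format
Overall: the hybrid format 886/1809 = 49.0%, the skills-based format 627/1539 = 40.7% → the hybrid format
The hybrid format wins overall and in every industry group — no reversal.

Yes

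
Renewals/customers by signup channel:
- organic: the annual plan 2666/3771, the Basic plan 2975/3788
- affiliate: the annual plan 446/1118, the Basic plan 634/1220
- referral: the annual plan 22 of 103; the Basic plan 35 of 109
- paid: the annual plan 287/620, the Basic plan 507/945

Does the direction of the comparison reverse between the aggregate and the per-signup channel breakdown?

No

Organic: the annual plan 2666/3771 = 70.7%, the Basic plan 2975/3788 = 78.5% → the Basic plan
Affiliate: the annual plan 446/1118 = 39.9%, the Basic plan 634/1220 = 52.0% → the Basic plan
Referral: the annual plan 22/103 = 21.4%, the Basic plan 35/109 = 32.1% → the Basic plan
Paid: the annual plan 287/620 = 46.3%, the Basic plan 507/945 = 53.7% → the Basic plan
Overall: the annual plan 3421/5612 = 61.0%, the Basic plan 4151/6062 = 68.5% → the Basic plan
The Basic plan wins overall and in every signup group — no reversal.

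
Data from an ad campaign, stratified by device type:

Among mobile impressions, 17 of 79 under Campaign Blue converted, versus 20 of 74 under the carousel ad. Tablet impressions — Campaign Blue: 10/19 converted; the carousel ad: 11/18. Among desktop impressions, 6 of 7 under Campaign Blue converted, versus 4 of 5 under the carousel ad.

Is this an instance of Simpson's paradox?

No

Mobile: Campaign Blue 17/79 = 21.5%, the carousel ad 20/74 = 27.0% → the carousel ad
Tablet: Campaign Blue 10/19 = 52.6%, the carousel ad 11/18 = 61.1% → the carousel ad
Desktop: Campaign Blue 6/7 = 85.7%, the carousel ad 4/5 = 80.0% → Campaign Blue
Overall: Campaign Blue 33/105 = 31.4%, the carousel ad 35/97 = 36.1% → the carousel ad
Neither sweeps: Campaign Blue wins 1 of 3 groups, the carousel ad wins 2. The carousel ad wins overall but not every group — no Simpson reversal.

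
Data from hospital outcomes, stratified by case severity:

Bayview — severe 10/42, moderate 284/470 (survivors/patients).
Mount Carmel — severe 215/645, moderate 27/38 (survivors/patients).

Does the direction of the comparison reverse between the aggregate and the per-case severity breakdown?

Yes

Severe: Bayview 10/42 = 23.8%, Mount Carmel 215/645 = 33.3% → Mount Carmel
Moderate: Bayview 284/470 = 60.4%, Mount Carmel 27/38 = 71.1% → Mount Carmel
Overall: Bayview 294/512 = 57.4%, Mount Carmel 242/683 = 35.4% → Bayview
Mount Carmel wins each case group but Bayview wins overall — the comparison reverses. Mount Carmel's patients skew toward severe, which has a lower base rate.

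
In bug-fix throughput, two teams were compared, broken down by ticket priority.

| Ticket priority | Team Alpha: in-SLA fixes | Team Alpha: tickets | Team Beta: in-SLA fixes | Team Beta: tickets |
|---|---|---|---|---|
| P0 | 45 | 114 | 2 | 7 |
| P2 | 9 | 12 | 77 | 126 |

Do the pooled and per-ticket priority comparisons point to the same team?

No

P0: Team Alpha 45/114 = 39.5%, Team Beta 2/7 = 28.6% → Team Alpha
P2: Team Alpha 9/12 = 75.0%, Team Beta 77/126 = 61.1% → Team Alpha
Overall: Team Alpha 54/126 = 42.9%, Team Beta 79/133 = 59.4% → Team Beta
Team Alpha wins each ticket group but Team Beta wins overall — the comparison reverses. Team Alpha's tickets skew toward P0, which has a lower base rate.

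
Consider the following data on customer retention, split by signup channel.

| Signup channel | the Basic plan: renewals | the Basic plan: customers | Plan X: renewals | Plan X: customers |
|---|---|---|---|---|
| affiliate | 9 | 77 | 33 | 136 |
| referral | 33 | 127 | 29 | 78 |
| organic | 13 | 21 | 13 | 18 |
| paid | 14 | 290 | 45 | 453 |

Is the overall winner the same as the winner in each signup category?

Yes

Affiliate: the Basic plan 9/77 = 11.7%, Plan X 33/136 = 24.3% → Plan X
Referral: the Basic plan 33/127 = 26.0%, Plan X 29/78 = 37.2% → Plan X
Organic: the Basic plan 13/21 = 61.9%, Plan X 13/18 = 72.2% → Plan X
Paid: the Basic plan 14/290 = 4.8%, Plan X 45/453 = 9.9% → Plan X
Overall: the Basic plan 69/515 = 13.4%, Plan X 120/685 = 17.5% → Plan X
Plan X wins overall and in every signup group — no reversal.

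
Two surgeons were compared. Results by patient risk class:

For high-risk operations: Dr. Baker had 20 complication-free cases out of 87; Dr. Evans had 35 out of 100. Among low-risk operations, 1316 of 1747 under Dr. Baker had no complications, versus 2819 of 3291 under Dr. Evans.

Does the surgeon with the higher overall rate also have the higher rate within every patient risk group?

Yes

High-risk: Dr. Baker 20/87 = 23.0%, Dr. Evans 35/100 = 35.0% → Dr. Evans
Low-risk: Dr. Baker 1316/1747 = 75.3%, Dr. Evans 2819/3291 = 85.7% → Dr. Evans
Overall: Dr. Baker 1336/1834 = 72.8%, Dr. Evans 2854/3391 = 84.2% → Dr. Evans
Dr. Evans wins overall and in every patient risk group — no reversal.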